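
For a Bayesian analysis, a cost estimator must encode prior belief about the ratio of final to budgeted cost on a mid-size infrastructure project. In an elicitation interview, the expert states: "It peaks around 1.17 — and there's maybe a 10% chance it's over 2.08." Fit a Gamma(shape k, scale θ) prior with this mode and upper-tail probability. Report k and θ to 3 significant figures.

k ≈ 6.75, θ ≈ 0.204

Gamma(k,θ) with k>1 has mode (k−1)θ, so θ = 1.17/(k−1).
Need P(X < 2.08) = 0.9 with θ tied to k this way. Start at k = 2, θ = 1.17: P(X<2.08) ≈ 0.531.
Too low — raise k to concentrate. Iterating converges to k ≈ 6.75.
Then θ = 1.17/(6.75−1) ≈ 0.204.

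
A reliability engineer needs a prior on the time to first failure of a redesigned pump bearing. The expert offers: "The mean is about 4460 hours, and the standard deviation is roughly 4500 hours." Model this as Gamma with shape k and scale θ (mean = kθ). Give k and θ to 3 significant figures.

k ≈ 0.982, θ ≈ 4540

For Gamma(k, scale θ): mean = kθ, variance = kθ², so CV = 1/√k.
CV = SD/mean = 4500/4460 = 1.009, hence k = 1/CV² = 0.982.
Then θ = mean/k = 4460/0.982 = 4540.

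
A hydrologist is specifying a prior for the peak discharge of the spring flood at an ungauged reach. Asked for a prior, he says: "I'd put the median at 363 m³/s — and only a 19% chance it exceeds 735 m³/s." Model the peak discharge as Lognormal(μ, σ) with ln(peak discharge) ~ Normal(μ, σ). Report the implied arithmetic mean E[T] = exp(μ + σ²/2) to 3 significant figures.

If T ~ Lognormal(μ,σ) then ln T ~ Normal(μ,σ), so the p-quantile of ln T is μ + z_p·σ.
ln(363) = 5.894 and ln(735) = 6.6; z_{0.5} = 0, z_{0.81} = 0.8779.
σ = (6.6 − 5.894)/(0.8779 − (0)) = 0.804.
μ = 5.894 − (0)·0.804 = 5.894.
E[T] = exp(μ + σ²/2) = exp(5.894 + 0.3229) = 501 m³/s.

E[T] ≈ 501 m³/s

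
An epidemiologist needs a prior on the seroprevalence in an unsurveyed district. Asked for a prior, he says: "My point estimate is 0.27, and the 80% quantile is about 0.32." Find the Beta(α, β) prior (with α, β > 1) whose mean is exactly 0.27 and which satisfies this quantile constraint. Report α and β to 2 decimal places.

α ≈ 14.54, β ≈ 39.30

With mean 0.27 fixed, write α = 0.27s, β = 0.73s where s = α+β.
Need P(θ < 0.32) = 0.8 under Beta(0.27s, 0.73s). Normal approximation: (q−m)/√(m(1−m)/s) ≈ z_{0.8} = 0.842, so s ≈ 0.27·0.73·(0.842)²/(0.32−0.27)² = 55.8.
At s = 55.8: P(θ<0.32) ≈ 0.804. Adjusting to match 0.8 gives s ≈ 53.84.
So α = 0.27·53.84 ≈ 14.54, β = 0.73·53.84 ≈ 39.30.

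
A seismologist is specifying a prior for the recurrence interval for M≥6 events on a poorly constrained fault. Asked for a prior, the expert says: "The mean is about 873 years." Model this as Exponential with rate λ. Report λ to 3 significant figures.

Exponential mean = 1/λ, so λ = 1/873.0 = 0.00115.

λ ≈ 0.00115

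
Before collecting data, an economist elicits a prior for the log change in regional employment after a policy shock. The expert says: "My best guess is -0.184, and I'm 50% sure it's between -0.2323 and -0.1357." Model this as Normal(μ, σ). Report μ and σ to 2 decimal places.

A symmetric 50% interval runs μ ± z·σ with z = 0.6745.
Half-width = 0.0483, so σ = 0.0483/0.6745 = 0.07.
μ is the stated best guess, -0.18.

μ = -0.18, σ = 0.07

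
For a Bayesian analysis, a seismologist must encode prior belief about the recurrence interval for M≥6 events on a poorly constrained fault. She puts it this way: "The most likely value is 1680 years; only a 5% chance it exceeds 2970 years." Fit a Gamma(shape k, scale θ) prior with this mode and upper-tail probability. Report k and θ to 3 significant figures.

k ≈ 9.59, θ ≈ 196

Gamma(k,θ) with k>1 has mode (k−1)θ, so θ = 1680/(k−1).
Need P(X < 2970) = 0.95 with θ tied to k this way. Start at k = 2, θ = 1680: P(X<2970) ≈ 0.528.
Too low — raise k to concentrate. Iterating converges to k ≈ 9.59.
Then θ = 1680/(9.59−1) ≈ 196.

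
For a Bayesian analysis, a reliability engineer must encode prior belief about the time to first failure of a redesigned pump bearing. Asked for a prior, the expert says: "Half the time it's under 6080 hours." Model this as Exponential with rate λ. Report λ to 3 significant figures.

Exponential median = ln 2 / λ, so λ = ln 2 / 6080.0 = 0.000114.

λ ≈ 0.000114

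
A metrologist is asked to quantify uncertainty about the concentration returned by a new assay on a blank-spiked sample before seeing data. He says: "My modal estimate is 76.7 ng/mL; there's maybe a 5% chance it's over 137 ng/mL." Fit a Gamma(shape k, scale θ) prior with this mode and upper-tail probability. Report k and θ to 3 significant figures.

k ≈ 9.28, θ ≈ 9.26

Gamma(k,θ) with k>1 has mode (k−1)θ, so θ = 76.7/(k−1).
Need P(X < 137) = 0.95 with θ tied to k this way. Start at k = 2, θ = 76.7: P(X<137) ≈ 0.533.
Too low — raise k to concentrate. Iterating converges to k ≈ 9.28.
Then θ = 76.7/(9.28−1) ≈ 9.26.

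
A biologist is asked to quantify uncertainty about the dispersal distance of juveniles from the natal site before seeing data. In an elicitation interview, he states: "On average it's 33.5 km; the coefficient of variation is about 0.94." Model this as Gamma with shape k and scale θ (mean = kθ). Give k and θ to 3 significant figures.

For Gamma(k, scale θ): mean = kθ, variance = kθ², so CV = 1/√k.
CV = 0.94, hence k = 1/CV² = 1.13.
Then θ = mean/k = 33.5/1.13 = 29.6.

k ≈ 1.13, θ ≈ 29.6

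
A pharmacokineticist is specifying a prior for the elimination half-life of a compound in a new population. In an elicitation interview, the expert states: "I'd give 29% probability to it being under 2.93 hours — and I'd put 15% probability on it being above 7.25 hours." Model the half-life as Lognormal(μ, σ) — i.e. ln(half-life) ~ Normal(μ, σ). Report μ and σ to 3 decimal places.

If T ~ Lognormal(μ,σ) then ln T ~ Normal(μ,σ), so the p-quantile of ln T is μ + z_p·σ.
ln(2.93) = 1.075 and ln(7.25) = 1.981; z_{0.29} = -0.5534, z_{0.85} = 1.036.
σ = (1.981 − 1.075)/(1.036 − (-0.5534)) = 0.570.
μ = 1.075 − (-0.5534)·0.570 = 1.390.

μ ≈ 1.390, σ ≈ 0.570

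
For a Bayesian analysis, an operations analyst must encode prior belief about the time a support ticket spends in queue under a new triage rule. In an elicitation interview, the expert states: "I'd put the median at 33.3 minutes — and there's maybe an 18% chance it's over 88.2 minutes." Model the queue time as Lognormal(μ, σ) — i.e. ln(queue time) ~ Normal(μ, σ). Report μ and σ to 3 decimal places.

μ ≈ 3.506, σ ≈ 1.064

If T ~ Lognormal(μ,σ) then ln T ~ Normal(μ,σ), so the p-quantile of ln T is μ + z_p·σ.
ln(33.3) = 3.506 and ln(88.2) = 4.48; z_{0.5} = 0, z_{0.82} = 0.9154.
σ = (4.48 − 3.506)/(0.9154 − (0)) = 1.064.
μ = 3.506 − (0)·1.064 = 3.506.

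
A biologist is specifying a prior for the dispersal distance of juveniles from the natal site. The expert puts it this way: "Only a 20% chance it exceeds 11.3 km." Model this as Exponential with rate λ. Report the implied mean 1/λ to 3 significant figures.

mean ≈ 7.02 km

P(T > 11.3) = e^(−λ·11.3) = 0.2, so λ = −ln(0.2)/11.3 = 0.142.
Mean = 1/λ = 7.02 km.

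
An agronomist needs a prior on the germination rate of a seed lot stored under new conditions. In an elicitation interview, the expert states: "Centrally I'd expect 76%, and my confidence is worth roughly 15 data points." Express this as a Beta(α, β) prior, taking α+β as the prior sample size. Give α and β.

α = 11.4, β = 3.6

Under the effective-sample-size interpretation, Beta(α, β) has prior mean α/(α+β) and prior sample size α+β.
So α+β = 15 and α/(α+β) = 0.76, giving α = 0.76·15 = 11.4 and β = 15 − 11.4 = 3.6.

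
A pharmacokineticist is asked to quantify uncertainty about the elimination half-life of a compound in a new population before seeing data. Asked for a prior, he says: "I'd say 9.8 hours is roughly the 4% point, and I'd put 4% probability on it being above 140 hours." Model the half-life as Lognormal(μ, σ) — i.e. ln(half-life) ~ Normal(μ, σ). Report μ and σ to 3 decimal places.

If T ~ Lognormal(μ,σ) then ln T ~ Normal(μ,σ), so the p-quantile of ln T is μ + z_p·σ.
ln(9.8) = 2.282 and ln(140) = 4.942; z_{0.04} = -1.751, z_{0.96} = 1.751.
σ = (4.942 − 2.282)/(1.751 − (-1.751)) = 0.759.
μ = 2.282 − (-1.751)·0.759 = 3.612.

μ ≈ 3.612, σ ≈ 0.759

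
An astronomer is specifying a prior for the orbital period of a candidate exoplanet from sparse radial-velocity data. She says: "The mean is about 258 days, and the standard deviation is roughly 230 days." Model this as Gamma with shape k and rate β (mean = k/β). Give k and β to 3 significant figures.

k ≈ 1.26, β ≈ 0.00488

For Gamma(k, rate β): mean = k/β, variance = k/β², so CV = 1/√k.
CV = SD/mean = 230/258 = 0.8915, hence k = 1/CV² = 1.26.
Then β = k/mean = 1.26/258 = 0.00488.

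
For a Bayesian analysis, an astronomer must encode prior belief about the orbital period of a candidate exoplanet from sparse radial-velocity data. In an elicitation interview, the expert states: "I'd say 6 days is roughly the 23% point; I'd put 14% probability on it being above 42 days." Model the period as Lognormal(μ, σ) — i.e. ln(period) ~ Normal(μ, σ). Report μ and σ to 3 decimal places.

μ ≈ 2.582, σ ≈ 1.070

If T ~ Lognormal(μ,σ) then ln T ~ Normal(μ,σ), so the p-quantile of ln T is μ + z_p·σ.
ln(6) = 1.792 and ln(42) = 3.738; z_{0.23} = -0.7388, z_{0.86} = 1.08.
σ = (3.738 − 1.792)/(1.08 − (-0.7388)) = 1.070.
μ = 1.792 − (-0.7388)·1.070 = 2.582.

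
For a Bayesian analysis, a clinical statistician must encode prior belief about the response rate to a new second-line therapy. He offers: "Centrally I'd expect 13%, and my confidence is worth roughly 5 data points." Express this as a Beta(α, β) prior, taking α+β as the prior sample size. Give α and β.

Under the effective-sample-size interpretation, Beta(α, β) has prior mean α/(α+β) and prior sample size α+β.
So α+β = 5 and α/(α+β) = 0.13, giving α = 0.13·5 = 0.65 and β = 5 − 0.65 = 4.35.

α = 0.65, β = 4.35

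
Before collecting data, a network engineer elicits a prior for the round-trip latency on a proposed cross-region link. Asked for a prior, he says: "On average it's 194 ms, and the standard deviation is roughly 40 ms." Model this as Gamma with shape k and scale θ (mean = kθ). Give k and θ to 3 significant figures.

k ≈ 23.5, θ ≈ 8.25

For Gamma(k, scale θ): mean = kθ, variance = kθ², so CV = 1/√k.
CV = SD/mean = 40/194 = 0.2062, hence k = 1/CV² = 23.5.
Then θ = mean/k = 194/23.5 = 8.25.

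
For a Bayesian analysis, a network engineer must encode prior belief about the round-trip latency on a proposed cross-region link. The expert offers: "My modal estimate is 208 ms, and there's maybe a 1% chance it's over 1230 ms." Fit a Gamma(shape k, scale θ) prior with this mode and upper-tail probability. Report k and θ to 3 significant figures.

Gamma(k,θ) with k>1 has mode (k−1)θ, so θ = 208/(k−1).
Need P(X < 1230) = 0.99 with θ tied to k this way. Start at k = 2, θ = 208: P(X<1230) ≈ 0.981.
Too low — raise k to concentrate. Iterating converges to k ≈ 2.18.
Then θ = 208/(2.18−1) ≈ 177.

k ≈ 2.18, θ ≈ 177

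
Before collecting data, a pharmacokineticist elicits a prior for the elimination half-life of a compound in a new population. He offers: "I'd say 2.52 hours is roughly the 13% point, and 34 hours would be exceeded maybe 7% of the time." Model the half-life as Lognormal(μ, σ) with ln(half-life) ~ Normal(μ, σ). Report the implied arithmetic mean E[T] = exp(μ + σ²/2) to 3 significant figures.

If T ~ Lognormal(μ,σ) then ln T ~ Normal(μ,σ), so the p-quantile of ln T is μ + z_p·σ.
ln(2.52) = 0.9243 and ln(34) = 3.526; z_{0.13} = -1.126, z_{0.93} = 1.476.
σ = (3.526 − 0.9243)/(1.476 − (-1.126)) = 1.000.
μ = 0.9243 − (-1.126)·1.000 = 2.051.
E[T] = exp(μ + σ²/2) = exp(2.051 + 0.5000) = 12.8 hours.

E[T] ≈ 12.8 hours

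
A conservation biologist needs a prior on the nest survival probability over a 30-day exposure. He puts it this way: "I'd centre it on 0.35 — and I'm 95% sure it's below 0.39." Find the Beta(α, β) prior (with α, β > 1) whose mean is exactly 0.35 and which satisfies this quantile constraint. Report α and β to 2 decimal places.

With mean 0.35 fixed, write α = 0.35s, β = 0.65s where s = α+β.
Need P(θ < 0.39) = 0.95 under Beta(0.35s, 0.65s). Normal approximation: (q−m)/√(m(1−m)/s) ≈ z_{0.95} = 1.64, so s ≈ 0.35·0.65·(1.64)²/(0.39−0.35)² = 384.7.
At s = 384.7: P(θ<0.39) ≈ 0.948. Adjusting to match 0.95 gives s ≈ 392.26.
So α = 0.35·392.26 ≈ 137.29, β = 0.65·392.26 ≈ 254.97.

α ≈ 137.29, β ≈ 254.97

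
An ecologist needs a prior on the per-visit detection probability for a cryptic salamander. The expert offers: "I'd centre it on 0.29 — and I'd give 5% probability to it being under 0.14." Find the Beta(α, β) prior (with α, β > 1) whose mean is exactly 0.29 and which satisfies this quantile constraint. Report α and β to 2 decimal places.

α ≈ 5.82, β ≈ 14.26

With mean 0.29 fixed, write α = 0.29s, β = 0.71s where s = α+β.
Need P(θ < 0.14) = 0.05 under Beta(0.29s, 0.71s). Normal approximation: (q−m)/√(m(1−m)/s) ≈ z_{0.05} = -1.64, so s ≈ 0.29·0.71·(-1.64)²/(0.14−0.29)² = 24.8.
At s = 24.8: P(θ<0.14) ≈ 0.032. Adjusting to match 0.05 gives s ≈ 20.08.
So α = 0.29·20.08 ≈ 5.82, β = 0.71·20.08 ≈ 14.26.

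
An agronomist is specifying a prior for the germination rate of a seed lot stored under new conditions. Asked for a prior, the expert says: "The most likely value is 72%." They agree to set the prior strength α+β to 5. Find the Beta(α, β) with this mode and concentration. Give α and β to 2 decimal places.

α = 3.16, β = 1.84

For α,β > 1 the Beta mode is (α−1)/(α+β−2). With α+β = 5, the mode is (α−1)/3.
Set (α−1)/3 = 0.72 → α = 1 + 0.72·3 = 3.16.
β = 5 − α = 1.84.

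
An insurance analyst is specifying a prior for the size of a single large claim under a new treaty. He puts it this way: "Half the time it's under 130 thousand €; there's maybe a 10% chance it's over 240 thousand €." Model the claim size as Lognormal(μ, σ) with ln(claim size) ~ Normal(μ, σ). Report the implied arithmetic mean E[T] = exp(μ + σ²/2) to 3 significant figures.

If T ~ Lognormal(μ,σ) then ln T ~ Normal(μ,σ), so the p-quantile of ln T is μ + z_p·σ.
ln(130) = 4.868 and ln(240) = 5.481; z_{0.5} = 0, z_{0.9} = 1.282.
σ = (5.481 − 4.868)/(1.282 − (0)) = 0.478.
μ = 4.868 − (0)·0.478 = 4.868.
E[T] = exp(μ + σ²/2) = exp(4.868 + 0.1144) = 146 thousand €.

E[T] ≈ 146 thousand €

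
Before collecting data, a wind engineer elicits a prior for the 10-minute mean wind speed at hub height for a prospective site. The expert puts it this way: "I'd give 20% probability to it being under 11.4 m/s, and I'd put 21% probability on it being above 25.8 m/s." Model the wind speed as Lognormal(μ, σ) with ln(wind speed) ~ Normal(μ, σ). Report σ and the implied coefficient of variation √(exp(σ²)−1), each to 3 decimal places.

σ ≈ 0.496, CV ≈ 0.528

If T ~ Lognormal(μ,σ) then ln T ~ Normal(μ,σ), so the p-quantile of ln T is μ + z_p·σ.
ln(11.4) = 2.434 and ln(25.8) = 3.25; z_{0.2} = -0.8416, z_{0.79} = 0.8064.
σ = (3.25 − 2.434)/(0.8064 − (-0.8416)) = 0.496.
μ = 2.434 − (-0.8416)·0.496 = 2.851.
CV = √(exp(σ²)−1) = √(exp(0.2456)−1) = 0.528.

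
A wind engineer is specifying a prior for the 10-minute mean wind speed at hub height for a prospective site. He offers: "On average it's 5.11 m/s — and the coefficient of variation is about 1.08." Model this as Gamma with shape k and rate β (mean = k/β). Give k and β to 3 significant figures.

For Gamma(k, rate β): mean = k/β, variance = k/β², so CV = 1/√k.
CV = 1.08, hence k = 1/CV² = 0.857.
Then β = k/mean = 0.857/5.11 = 0.168.

k ≈ 0.857, β ≈ 0.168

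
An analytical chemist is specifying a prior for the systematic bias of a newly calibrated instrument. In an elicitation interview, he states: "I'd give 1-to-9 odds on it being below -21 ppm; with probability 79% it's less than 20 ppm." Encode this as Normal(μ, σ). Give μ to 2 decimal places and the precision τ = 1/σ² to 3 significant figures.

μ = 4.16, τ = 0.00259

For Normal(μ,σ), the p-quantile is μ + z_p·σ. Here z_{0.1} = -1.282, z_{0.79} = 0.8064.
So -21 = μ − 1.282σ and 20 = μ + 0.8064σ.
Subtracting: σ = (20 − -21)/(0.8064 − (-1.282)) = 19.64.
Then μ = -21 − (-1.282)·19.64 = 4.16.
Precision τ = 1/σ² = 1/19.64² = 0.00259.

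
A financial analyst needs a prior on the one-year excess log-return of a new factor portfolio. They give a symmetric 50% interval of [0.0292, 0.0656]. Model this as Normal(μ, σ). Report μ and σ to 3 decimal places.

μ = 0.047, σ = 0.027

A symmetric 50% interval runs μ ± z·σ with z = 0.6745.
Half-width = 0.0182, so σ = 0.0182/0.6745 = 0.027.
μ is the interval midpoint, 0.047.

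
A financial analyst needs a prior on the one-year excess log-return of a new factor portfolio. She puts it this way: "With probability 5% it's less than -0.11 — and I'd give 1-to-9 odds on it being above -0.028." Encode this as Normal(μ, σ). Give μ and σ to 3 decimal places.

μ = -0.064, σ = 0.028

For Normal(μ,σ), the p-quantile is μ + z_p·σ. Here z_{0.05} = -1.645, z_{0.9} = 1.282.
So -0.11 = μ − 1.645σ and -0.028 = μ + 1.282σ.
Subtracting: σ = (-0.028 − -0.11)/(1.282 − (-1.645)) = 0.028.
Then μ = -0.11 − (-1.645)·0.028 = -0.064.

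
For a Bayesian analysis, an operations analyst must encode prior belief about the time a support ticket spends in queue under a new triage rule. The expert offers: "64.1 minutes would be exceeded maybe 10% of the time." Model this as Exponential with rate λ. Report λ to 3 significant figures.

P(T > 64.1) = e^(−λ·64.1) = 0.1, so λ = −ln(0.1)/64.1 = 0.0359.

λ ≈ 0.0359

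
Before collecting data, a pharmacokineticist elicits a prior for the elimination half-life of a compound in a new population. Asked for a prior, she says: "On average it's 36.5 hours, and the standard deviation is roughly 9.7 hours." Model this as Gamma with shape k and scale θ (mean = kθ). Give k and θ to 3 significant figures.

For Gamma(k, scale θ): mean = kθ, variance = kθ², so CV = 1/√k.
CV = SD/mean = 9.7/36.5 = 0.2658, hence k = 1/CV² = 14.2.
Then θ = mean/k = 36.5/14.2 = 2.58.

k ≈ 14.2, θ ≈ 2.58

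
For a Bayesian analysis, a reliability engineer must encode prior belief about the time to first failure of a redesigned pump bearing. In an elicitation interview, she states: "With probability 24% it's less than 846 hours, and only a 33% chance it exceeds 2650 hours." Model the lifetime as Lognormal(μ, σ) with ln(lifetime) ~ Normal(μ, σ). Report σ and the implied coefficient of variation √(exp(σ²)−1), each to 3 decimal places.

σ ≈ 0.996, CV ≈ 1.303

If T ~ Lognormal(μ,σ) then ln T ~ Normal(μ,σ), so the p-quantile of ln T is μ + z_p·σ.
ln(846) = 6.741 and ln(2650) = 7.882; z_{0.24} = -0.7063, z_{0.67} = 0.4399.
σ = (7.882 − 6.741)/(0.4399 − (-0.7063)) = 0.996.
μ = 6.741 − (-0.7063)·0.996 = 7.444.
CV = √(exp(σ²)−1) = √(exp(0.9923)−1) = 1.303.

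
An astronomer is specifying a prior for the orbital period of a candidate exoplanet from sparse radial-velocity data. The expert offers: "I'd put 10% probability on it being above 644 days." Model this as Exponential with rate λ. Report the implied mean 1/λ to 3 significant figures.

P(T > 644.0) = e^(−λ·644.0) = 0.1, so λ = −ln(0.1)/644.0 = 0.00358.
Mean = 1/λ = 280 days.

mean ≈ 280 days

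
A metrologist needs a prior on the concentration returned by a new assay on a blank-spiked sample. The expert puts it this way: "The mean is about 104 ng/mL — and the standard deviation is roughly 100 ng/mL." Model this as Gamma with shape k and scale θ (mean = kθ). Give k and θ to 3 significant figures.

For Gamma(k, scale θ): mean = kθ, variance = kθ², so CV = 1/√k.
CV = SD/mean = 100/104 = 0.9615, hence k = 1/CV² = 1.08.
Then θ = mean/k = 104/1.08 = 96.2.

k ≈ 1.08, θ ≈ 96.2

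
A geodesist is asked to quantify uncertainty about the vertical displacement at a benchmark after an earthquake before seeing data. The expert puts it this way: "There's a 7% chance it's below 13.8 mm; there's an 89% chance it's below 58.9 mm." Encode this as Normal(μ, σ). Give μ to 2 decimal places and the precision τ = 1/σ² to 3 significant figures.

μ = 38.43, τ = 0.00359

For Normal(μ,σ), the p-quantile is μ + z_p·σ. Here z_{0.07} = -1.476, z_{0.89} = 1.227.
So 13.8 = μ − 1.476σ and 58.9 = μ + 1.227σ.
Subtracting: σ = (58.9 − 13.8)/(1.227 − (-1.476)) = 16.69.
Then μ = 13.8 − (-1.476)·16.69 = 38.43.
Precision τ = 1/σ² = 1/16.69² = 0.00359.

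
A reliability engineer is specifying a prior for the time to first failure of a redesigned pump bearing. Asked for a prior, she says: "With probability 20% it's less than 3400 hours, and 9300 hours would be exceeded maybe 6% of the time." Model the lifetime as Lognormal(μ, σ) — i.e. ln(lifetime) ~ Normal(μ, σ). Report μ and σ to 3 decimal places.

If T ~ Lognormal(μ,σ) then ln T ~ Normal(μ,σ), so the p-quantile of ln T is μ + z_p·σ.
ln(3400) = 8.132 and ln(9300) = 9.138; z_{0.2} = -0.8416, z_{0.94} = 1.555.
σ = (9.138 − 8.132)/(1.555 − (-0.8416)) = 0.420.
μ = 8.132 − (-0.8416)·0.420 = 8.485.

μ ≈ 8.485, σ ≈ 0.420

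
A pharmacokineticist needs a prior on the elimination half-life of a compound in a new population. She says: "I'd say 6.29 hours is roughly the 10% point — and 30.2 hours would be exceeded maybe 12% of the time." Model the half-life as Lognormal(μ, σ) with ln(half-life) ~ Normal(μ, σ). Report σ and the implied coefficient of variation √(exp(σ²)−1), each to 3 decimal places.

σ ≈ 0.639, CV ≈ 0.710

If T ~ Lognormal(μ,σ) then ln T ~ Normal(μ,σ), so the p-quantile of ln T is μ + z_p·σ.
ln(6.29) = 1.839 and ln(30.2) = 3.408; z_{0.1} = -1.282, z_{0.88} = 1.175.
σ = (3.408 − 1.839)/(1.175 − (-1.282)) = 0.639.
μ = 1.839 − (-1.282)·0.639 = 2.657.
CV = √(exp(σ²)−1) = √(exp(0.4079)−1) = 0.710.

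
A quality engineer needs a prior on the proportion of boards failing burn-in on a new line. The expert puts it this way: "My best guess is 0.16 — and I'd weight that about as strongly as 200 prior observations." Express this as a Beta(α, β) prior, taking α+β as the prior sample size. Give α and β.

α = 32, β = 168

Under the effective-sample-size interpretation, Beta(α, β) has prior mean α/(α+β) and prior sample size α+β.
So α+β = 200 and α/(α+β) = 0.16, giving α = 0.16·200 = 32 and β = 200 − 32 = 168.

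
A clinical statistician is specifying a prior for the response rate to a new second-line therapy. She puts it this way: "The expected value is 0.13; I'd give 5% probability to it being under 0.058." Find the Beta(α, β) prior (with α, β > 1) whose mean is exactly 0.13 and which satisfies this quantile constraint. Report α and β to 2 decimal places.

α ≈ 5.70, β ≈ 38.16

With mean 0.13 fixed, write α = 0.13s, β = 0.87s where s = α+β.
Need P(θ < 0.058) = 0.05 under Beta(0.13s, 0.87s). Normal approximation: (q−m)/√(m(1−m)/s) ≈ z_{0.05} = -1.64, so s ≈ 0.13·0.87·(-1.64)²/(0.058−0.13)² = 59.0.
At s = 59.0: P(θ<0.058) ≈ 0.026. Adjusting to match 0.05 gives s ≈ 43.86.
So α = 0.13·43.86 ≈ 5.70, β = 0.87·43.86 ≈ 38.16.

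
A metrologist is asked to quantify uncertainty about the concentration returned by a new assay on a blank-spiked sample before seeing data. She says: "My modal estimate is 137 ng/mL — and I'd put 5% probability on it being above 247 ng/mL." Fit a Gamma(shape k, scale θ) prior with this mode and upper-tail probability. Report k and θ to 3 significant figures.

k ≈ 9.02, θ ≈ 17.1

Gamma(k,θ) with k>1 has mode (k−1)θ, so θ = 137/(k−1).
Need P(X < 247) = 0.95 with θ tied to k this way. Start at k = 2, θ = 137: P(X<247) ≈ 0.538.
Too low — raise k to concentrate. Iterating converges to k ≈ 9.02.
Then θ = 137/(9.02−1) ≈ 17.1.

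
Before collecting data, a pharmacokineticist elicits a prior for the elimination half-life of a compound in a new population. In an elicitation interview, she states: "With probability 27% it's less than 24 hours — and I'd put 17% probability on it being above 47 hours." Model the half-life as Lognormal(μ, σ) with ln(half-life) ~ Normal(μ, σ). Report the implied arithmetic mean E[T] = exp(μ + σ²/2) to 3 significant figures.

E[T] ≈ 34.2 hours

If T ~ Lognormal(μ,σ) then ln T ~ Normal(μ,σ), so the p-quantile of ln T is μ + z_p·σ.
ln(24) = 3.178 and ln(47) = 3.85; z_{0.27} = -0.6128, z_{0.83} = 0.9542.
σ = (3.85 − 3.178)/(0.9542 − (-0.6128)) = 0.429.
μ = 3.178 − (-0.6128)·0.429 = 3.441.
E[T] = exp(μ + σ²/2) = exp(3.441 + 0.0920) = 34.2 hours.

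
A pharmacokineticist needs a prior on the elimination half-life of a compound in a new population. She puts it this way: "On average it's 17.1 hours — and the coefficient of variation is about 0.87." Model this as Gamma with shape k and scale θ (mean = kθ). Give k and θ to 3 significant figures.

k ≈ 1.32, θ ≈ 12.9

For Gamma(k, scale θ): mean = kθ, variance = kθ², so CV = 1/√k.
CV = 0.87, hence k = 1/CV² = 1.32.
Then θ = mean/k = 17.1/1.32 = 12.9.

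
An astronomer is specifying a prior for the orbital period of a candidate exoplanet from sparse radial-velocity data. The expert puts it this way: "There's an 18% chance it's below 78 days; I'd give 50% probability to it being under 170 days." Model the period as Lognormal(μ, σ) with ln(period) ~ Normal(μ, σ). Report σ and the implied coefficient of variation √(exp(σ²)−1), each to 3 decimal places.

σ ≈ 0.851, CV ≈ 1.031

If T ~ Lognormal(μ,σ) then ln T ~ Normal(μ,σ), so the p-quantile of ln T is μ + z_p·σ.
ln(78) = 4.357 and ln(170) = 5.136; z_{0.18} = -0.9154, z_{0.5} = 0.
σ = (5.136 − 4.357)/(0 − (-0.9154)) = 0.851.
μ = 4.357 − (-0.9154)·0.851 = 5.136.
CV = √(exp(σ²)−1) = √(exp(0.7244)−1) = 1.031.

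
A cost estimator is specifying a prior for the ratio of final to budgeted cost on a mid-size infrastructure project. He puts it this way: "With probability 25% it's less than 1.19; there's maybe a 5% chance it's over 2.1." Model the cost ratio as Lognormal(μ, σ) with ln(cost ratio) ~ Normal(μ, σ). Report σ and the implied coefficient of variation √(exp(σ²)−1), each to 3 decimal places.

σ ≈ 0.245, CV ≈ 0.249

If T ~ Lognormal(μ,σ) then ln T ~ Normal(μ,σ), so the p-quantile of ln T is μ + z_p·σ.
ln(1.19) = 0.174 and ln(2.1) = 0.7419; z_{0.25} = -0.6745, z_{0.95} = 1.645.
σ = (0.7419 − 0.174)/(1.645 − (-0.6745)) = 0.245.
μ = 0.174 − (-0.6745)·0.245 = 0.339.
CV = √(exp(σ²)−1) = √(exp(0.0600)−1) = 0.249.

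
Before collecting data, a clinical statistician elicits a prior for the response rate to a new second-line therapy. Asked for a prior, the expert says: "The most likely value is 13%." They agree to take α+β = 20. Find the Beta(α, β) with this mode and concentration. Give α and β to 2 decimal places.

α = 3.34, β = 16.66

For α,β > 1 the Beta mode is (α−1)/(α+β−2). With α+β = 20, the mode is (α−1)/18.
Set (α−1)/18 = 0.13 → α = 1 + 0.13·18 = 3.34.
β = 20 − α = 16.66.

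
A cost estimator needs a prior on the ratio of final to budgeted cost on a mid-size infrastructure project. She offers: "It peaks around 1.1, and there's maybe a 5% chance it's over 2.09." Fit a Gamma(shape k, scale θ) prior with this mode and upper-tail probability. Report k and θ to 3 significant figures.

Gamma(k,θ) with k>1 has mode (k−1)θ, so θ = 1.1/(k−1).
Need P(X < 2.09) = 0.95 with θ tied to k this way. Start at k = 2, θ = 1.1: P(X<2.09) ≈ 0.566.
Too low — raise k to concentrate. Iterating converges to k ≈ 7.75.
Then θ = 1.1/(7.75−1) ≈ 0.163.

k ≈ 7.75, θ ≈ 0.163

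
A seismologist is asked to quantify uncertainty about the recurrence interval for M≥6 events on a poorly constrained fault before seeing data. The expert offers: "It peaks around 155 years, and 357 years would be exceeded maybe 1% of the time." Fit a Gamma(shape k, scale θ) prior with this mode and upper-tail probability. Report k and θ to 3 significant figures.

k ≈ 7.86, θ ≈ 22.6

Gamma(k,θ) with k>1 has mode (k−1)θ, so θ = 155/(k−1).
Need P(X < 357) = 0.99 with θ tied to k this way. Start at k = 2, θ = 155: P(X<357) ≈ 0.670.
Too low — raise k to concentrate. Iterating converges to k ≈ 7.86.
Then θ = 155/(7.86−1) ≈ 22.6.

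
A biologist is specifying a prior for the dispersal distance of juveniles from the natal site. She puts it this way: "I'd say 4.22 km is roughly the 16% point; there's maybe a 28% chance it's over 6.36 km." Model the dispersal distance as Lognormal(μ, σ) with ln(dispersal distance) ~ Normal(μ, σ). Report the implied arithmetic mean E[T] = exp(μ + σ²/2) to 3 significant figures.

If T ~ Lognormal(μ,σ) then ln T ~ Normal(μ,σ), so the p-quantile of ln T is μ + z_p·σ.
ln(4.22) = 1.44 and ln(6.36) = 1.85; z_{0.16} = -0.9945, z_{0.72} = 0.5828.
σ = (1.85 − 1.44)/(0.5828 − (-0.9945)) = 0.260.
μ = 1.44 − (-0.9945)·0.260 = 1.698.
E[T] = exp(μ + σ²/2) = exp(1.698 + 0.0338) = 5.65 km.

E[T] ≈ 5.65 km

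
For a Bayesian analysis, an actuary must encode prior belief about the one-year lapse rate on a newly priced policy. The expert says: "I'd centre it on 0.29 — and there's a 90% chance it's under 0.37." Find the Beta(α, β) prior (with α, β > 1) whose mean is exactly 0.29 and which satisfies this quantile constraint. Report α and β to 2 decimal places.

With mean 0.29 fixed, write α = 0.29s, β = 0.71s where s = α+β.
Need P(θ < 0.37) = 0.9 under Beta(0.29s, 0.71s). Normal approximation: (q−m)/√(m(1−m)/s) ≈ z_{0.9} = 1.28, so s ≈ 0.29·0.71·(1.28)²/(0.37−0.29)² = 52.8.
At s = 52.8: P(θ<0.37) ≈ 0.897. Adjusting to match 0.9 gives s ≈ 54.56.
So α = 0.29·54.56 ≈ 15.82, β = 0.71·54.56 ≈ 38.74.

α ≈ 15.82, β ≈ 38.74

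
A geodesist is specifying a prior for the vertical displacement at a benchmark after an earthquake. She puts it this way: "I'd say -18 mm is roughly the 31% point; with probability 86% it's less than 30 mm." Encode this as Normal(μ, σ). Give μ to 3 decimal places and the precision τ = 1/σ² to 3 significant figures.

μ = -2.900, τ = 0.00108

For Normal(μ,σ), the p-quantile is μ + z_p·σ. Here z_{0.31} = -0.4959, z_{0.86} = 1.08.
So -18 = μ − 0.4959σ and 30 = μ + 1.08σ.
Subtracting: σ = (30 − -18)/(1.08 − (-0.4959)) = 30.454.
Then μ = -18 − (-0.4959)·30.454 = -2.900.
Precision τ = 1/σ² = 1/30.45² = 0.00108.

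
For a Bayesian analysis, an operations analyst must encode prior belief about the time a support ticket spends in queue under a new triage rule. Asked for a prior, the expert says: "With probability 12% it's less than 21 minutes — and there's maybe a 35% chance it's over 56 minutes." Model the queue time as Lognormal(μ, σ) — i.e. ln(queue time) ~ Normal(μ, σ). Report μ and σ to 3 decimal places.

If T ~ Lognormal(μ,σ) then ln T ~ Normal(μ,σ), so the p-quantile of ln T is μ + z_p·σ.
ln(21) = 3.045 and ln(56) = 4.025; z_{0.12} = -1.175, z_{0.65} = 0.3853.
σ = (4.025 − 3.045)/(0.3853 − (-1.175)) = 0.629.
μ = 3.045 − (-1.175)·0.629 = 3.783.

μ ≈ 3.783, σ ≈ 0.629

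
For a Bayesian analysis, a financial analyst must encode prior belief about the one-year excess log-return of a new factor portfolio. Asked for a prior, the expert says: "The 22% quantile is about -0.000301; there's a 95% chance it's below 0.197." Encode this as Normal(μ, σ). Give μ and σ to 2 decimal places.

μ = 0.06, σ = 0.08

The p-quantile of Normal(μ,σ) is μ + z_p·σ, with z_{0.22} = -0.7722 and z_{0.95} = 1.645.
Eliminate σ: μ = (z₂·x₁ − z₁·x₂)/(z₂ − z₁) = (1.645·-0.000301 − (-0.7722)·0.197)/2.417 = 0.06.
Then σ = (x₂ − x₁)/(z₂ − z₁) = (0.197 − -0.000301)/2.417 = 0.08.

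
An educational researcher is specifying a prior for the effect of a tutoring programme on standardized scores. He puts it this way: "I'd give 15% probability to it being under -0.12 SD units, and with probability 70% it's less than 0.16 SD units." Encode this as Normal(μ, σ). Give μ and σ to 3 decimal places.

μ = 0.066, σ = 0.179

For Normal(μ,σ), the p-quantile is μ + z_p·σ. Here z_{0.15} = -1.036, z_{0.7} = 0.5244.
So -0.12 = μ − 1.036σ and 0.16 = μ + 0.5244σ.
Subtracting: σ = (0.16 − -0.12)/(0.5244 − (-1.036)) = 0.179.
Then μ = -0.12 − (-1.036)·0.179 = 0.066.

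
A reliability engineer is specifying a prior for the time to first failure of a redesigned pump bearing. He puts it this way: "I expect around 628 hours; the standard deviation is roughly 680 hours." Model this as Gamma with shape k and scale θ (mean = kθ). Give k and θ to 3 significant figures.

For Gamma(k, scale θ): mean = kθ, variance = kθ², so CV = 1/√k.
CV = SD/mean = 680/628 = 1.083, hence k = 1/CV² = 0.853.
Then θ = mean/k = 628/0.853 = 736.

k ≈ 0.853, θ ≈ 736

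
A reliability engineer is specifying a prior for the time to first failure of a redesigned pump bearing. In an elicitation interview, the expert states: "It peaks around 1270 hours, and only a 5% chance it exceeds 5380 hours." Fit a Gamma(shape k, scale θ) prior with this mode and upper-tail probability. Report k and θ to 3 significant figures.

k ≈ 2.19, θ ≈ 1060

Gamma(k,θ) with k>1 has mode (k−1)θ, so θ = 1270/(k−1).
Need P(X < 5380) = 0.95 with θ tied to k this way. Start at k = 2, θ = 1270: P(X<5380) ≈ 0.924.
Too low — raise k to concentrate. Iterating converges to k ≈ 2.19.
Then θ = 1270/(2.19−1) ≈ 1060.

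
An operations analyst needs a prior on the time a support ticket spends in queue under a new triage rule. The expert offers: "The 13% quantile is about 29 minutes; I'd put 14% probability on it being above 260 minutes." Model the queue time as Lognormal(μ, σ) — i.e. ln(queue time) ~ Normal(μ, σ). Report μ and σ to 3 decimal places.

μ ≈ 4.487, σ ≈ 0.994

If T ~ Lognormal(μ,σ) then ln T ~ Normal(μ,σ), so the p-quantile of ln T is μ + z_p·σ.
ln(29) = 3.367 and ln(260) = 5.561; z_{0.13} = -1.126, z_{0.86} = 1.08.
σ = (5.561 − 3.367)/(1.08 − (-1.126)) = 0.994.
μ = 3.367 − (-1.126)·0.994 = 4.487.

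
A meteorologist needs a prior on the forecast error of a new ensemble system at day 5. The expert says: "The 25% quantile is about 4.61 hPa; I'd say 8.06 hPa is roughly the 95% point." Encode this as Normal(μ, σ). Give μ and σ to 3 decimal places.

μ = 5.613, σ = 1.487

The p-quantile of Normal(μ,σ) is μ + z_p·σ, with z_{0.25} = -0.6745 and z_{0.95} = 1.645.
Eliminate σ: μ = (z₂·x₁ − z₁·x₂)/(z₂ − z₁) = (1.645·4.61 − (-0.6745)·8.06)/2.319 = 5.613.
Then σ = (x₂ − x₁)/(z₂ − z₁) = (8.06 − 4.61)/2.319 = 1.487.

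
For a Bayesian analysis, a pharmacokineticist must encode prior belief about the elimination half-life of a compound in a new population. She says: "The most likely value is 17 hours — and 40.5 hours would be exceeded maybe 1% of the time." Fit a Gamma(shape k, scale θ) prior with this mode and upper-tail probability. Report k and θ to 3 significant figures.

k ≈ 7.29, θ ≈ 2.7

Gamma(k,θ) with k>1 has mode (k−1)θ, so θ = 17/(k−1).
Need P(X < 40.5) = 0.99 with θ tied to k this way. Start at k = 2, θ = 17: P(X<40.5) ≈ 0.688.
Too low — raise k to concentrate. Iterating converges to k ≈ 7.29.
Then θ = 17/(7.29−1) ≈ 2.7.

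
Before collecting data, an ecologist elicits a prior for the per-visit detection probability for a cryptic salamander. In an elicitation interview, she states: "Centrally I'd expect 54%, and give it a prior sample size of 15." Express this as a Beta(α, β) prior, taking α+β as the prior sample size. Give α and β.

α = 8.1, β = 6.9

Under the effective-sample-size interpretation, Beta(α, β) has prior mean α/(α+β) and prior sample size α+β.
So α+β = 15 and α/(α+β) = 0.54, giving α = 0.54·15 = 8.1 and β = 15 − 8.1 = 6.9.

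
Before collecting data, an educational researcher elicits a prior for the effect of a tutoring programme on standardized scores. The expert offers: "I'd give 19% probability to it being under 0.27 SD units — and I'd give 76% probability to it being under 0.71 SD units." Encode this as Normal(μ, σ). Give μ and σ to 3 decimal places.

μ = 0.514, σ = 0.278

For Normal(μ,σ), the p-quantile is μ + z_p·σ. Here z_{0.19} = -0.8779, z_{0.76} = 0.7063.
So 0.27 = μ − 0.8779σ and 0.71 = μ + 0.7063σ.
Subtracting: σ = (0.71 − 0.27)/(0.7063 − (-0.8779)) = 0.278.
Then μ = 0.27 − (-0.8779)·0.278 = 0.514.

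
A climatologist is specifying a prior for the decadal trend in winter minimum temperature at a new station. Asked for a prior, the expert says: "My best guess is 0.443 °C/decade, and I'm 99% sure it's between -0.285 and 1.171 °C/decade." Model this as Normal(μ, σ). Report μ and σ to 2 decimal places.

μ = 0.44, σ = 0.28

A symmetric 99% interval runs μ ± z·σ with z = 2.576.
Half-width = 0.728, so σ = 0.728/2.576 = 0.28.
μ is the stated best guess, 0.44.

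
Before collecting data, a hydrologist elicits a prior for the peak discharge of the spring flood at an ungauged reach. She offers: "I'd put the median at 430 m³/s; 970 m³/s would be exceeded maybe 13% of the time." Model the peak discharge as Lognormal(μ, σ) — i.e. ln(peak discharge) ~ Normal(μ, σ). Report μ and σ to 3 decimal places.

If T ~ Lognormal(μ,σ) then ln T ~ Normal(μ,σ), so the p-quantile of ln T is μ + z_p·σ.
ln(430) = 6.064 and ln(970) = 6.877; z_{0.5} = 0, z_{0.87} = 1.126.
σ = (6.877 − 6.064)/(1.126 − (0)) = 0.722.
μ = 6.064 − (0)·0.722 = 6.064.

μ ≈ 6.064, σ ≈ 0.722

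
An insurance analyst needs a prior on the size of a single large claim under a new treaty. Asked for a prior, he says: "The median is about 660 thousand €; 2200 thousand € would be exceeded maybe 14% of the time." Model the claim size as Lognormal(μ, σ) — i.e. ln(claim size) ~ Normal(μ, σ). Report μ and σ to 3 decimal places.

μ ≈ 6.492, σ ≈ 1.114

If T ~ Lognormal(μ,σ) then ln T ~ Normal(μ,σ), so the p-quantile of ln T is μ + z_p·σ.
ln(660) = 6.492 and ln(2200) = 7.696; z_{0.5} = 0, z_{0.86} = 1.08.
σ = (7.696 − 6.492)/(1.08 − (0)) = 1.114.
μ = 6.492 − (0)·1.114 = 6.492.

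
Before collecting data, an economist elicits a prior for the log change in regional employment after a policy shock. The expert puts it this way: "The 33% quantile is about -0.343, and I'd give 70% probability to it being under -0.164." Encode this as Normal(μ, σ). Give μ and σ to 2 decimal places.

For Normal(μ,σ), the p-quantile is μ + z_p·σ. Here z_{0.33} = -0.4399, z_{0.7} = 0.5244.
So -0.343 = μ − 0.4399σ and -0.164 = μ + 0.5244σ.
Subtracting: σ = (-0.164 − -0.343)/(0.5244 − (-0.4399)) = 0.19.
Then μ = -0.343 − (-0.4399)·0.19 = -0.26.

μ = -0.26, σ = 0.19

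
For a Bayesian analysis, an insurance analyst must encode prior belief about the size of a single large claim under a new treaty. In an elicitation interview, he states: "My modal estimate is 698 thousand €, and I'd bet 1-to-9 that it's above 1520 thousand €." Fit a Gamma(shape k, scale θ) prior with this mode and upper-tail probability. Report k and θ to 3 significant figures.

Gamma(k,θ) with k>1 has mode (k−1)θ, so θ = 698/(k−1).
Need P(X < 1520) = 0.9 with θ tied to k this way. Start at k = 2, θ = 698: P(X<1520) ≈ 0.640.
Too low — raise k to concentrate. Iterating converges to k ≈ 4.17.
Then θ = 698/(4.17−1) ≈ 220.

k ≈ 4.17, θ ≈ 220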